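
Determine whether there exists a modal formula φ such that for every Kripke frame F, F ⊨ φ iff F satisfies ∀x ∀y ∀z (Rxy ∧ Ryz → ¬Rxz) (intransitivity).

Modal frame validity is preserved under surjective bounded morphisms.
The 3-cycle (worlds w0,w1,w2 with w0→w1→w2→w0) is intransitive. Mapping every world to a single reflexive point • is a surjective bounded morphism; the reflexive point is not intransitive (R••∧R•• but R••).
Hence intransitivity is not modally definable.

No — not modally definable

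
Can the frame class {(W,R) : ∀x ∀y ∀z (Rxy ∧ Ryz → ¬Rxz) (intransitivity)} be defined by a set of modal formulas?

If a class were modally definable it would be closed under surjective bounded morphisms (Goldblatt–Thomason).
The 5-cycle (worlds w0,w1,w2,w3,w4 with w0→w1→w2→w3→w4→w0) is intransitive. Mapping every world to a single reflexive point • is a surjective bounded morphism; the reflexive point is not intransitive (R••∧R•• but R••).
Hence intransitivity is not modally definable.

No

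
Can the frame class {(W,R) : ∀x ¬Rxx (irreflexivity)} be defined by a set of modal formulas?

If a class were modally definable it would be closed under surjective bounded morphisms (Goldblatt–Thomason).
The 2-cycle (worlds s,t with s→t→s) is irreflexive, and the map sending every world to a single reflexive point • is a surjective bounded morphism (forth: every edge maps to (•,•); back: every world has a successor). So any modal formula valid on the 2-cycle is also valid on the reflexive point, which is not irreflexive.
So no modal formula (or set of formulas) defines exactly the irreflexive frames.

No — not modally definable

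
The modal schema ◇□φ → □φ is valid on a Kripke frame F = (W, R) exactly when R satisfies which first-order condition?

This is a form of the 5 axiom.
Its frame correspondent is the Euclidean property — ∀x ∀y ∀z (Rxy ∧ Rxz → Ryz).

the Euclidean property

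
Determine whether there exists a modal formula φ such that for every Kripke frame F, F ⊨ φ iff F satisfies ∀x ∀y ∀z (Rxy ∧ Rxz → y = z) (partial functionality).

Yes: it is partial functionality, defined by the CD schema ◇q → □q.

Yes, by ◇q → □q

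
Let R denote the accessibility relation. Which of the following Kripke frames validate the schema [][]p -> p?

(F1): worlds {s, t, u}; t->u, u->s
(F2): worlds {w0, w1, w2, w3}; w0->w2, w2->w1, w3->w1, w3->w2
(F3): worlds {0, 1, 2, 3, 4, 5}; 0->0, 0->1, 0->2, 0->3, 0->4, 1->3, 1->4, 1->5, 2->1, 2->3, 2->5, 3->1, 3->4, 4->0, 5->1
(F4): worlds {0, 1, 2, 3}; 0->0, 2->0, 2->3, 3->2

The schema corresponds to a generalized confluence (Geach) condition: forall x exists w (x R^2 w & x = w).
(F1): fails — at s but no w with sR²w and s=w.
(F2): fails — at w0 but no w with w0R²w and w0=w.
(F3): fails — at 2 but no w with 2R²w and 2=w.
(F4): fails — at 1 but no w with 1R²w and 1=w.

none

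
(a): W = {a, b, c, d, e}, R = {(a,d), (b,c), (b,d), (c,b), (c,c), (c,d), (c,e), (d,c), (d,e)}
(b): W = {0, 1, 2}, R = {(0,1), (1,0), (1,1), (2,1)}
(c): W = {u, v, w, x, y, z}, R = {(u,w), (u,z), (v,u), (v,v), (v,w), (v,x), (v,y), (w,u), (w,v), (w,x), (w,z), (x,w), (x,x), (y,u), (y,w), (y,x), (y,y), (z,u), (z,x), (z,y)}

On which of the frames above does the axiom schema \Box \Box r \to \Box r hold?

The schema corresponds to density: \forall x \forall y (Rxy \to \exists z (Rxz \wedge Rzy)).
(a): fails — Rad but no z with Raz and Rzd.
(b): satisfies the condition.
(c): fails — Ruw but no t with Rut and Rtw.

(b)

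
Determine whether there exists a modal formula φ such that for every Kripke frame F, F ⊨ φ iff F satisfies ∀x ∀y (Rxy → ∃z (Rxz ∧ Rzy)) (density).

The condition is density. A defining modal formula is □□r → □r.
Suppose □□r→□r is valid. Take Rxy and set V(r)={w : xR²w}. Then □□r at x, so □r at x, so r at y, i.e. ∃z(Rxz∧Rzy).

Yes — defined by □□r → □r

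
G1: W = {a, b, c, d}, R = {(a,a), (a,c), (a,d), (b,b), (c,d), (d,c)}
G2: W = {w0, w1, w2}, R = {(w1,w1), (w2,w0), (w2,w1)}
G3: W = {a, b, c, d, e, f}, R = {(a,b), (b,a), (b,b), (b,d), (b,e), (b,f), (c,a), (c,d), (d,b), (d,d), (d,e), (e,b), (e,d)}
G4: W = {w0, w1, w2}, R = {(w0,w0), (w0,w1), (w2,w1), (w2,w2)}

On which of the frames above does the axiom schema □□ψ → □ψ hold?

G4

This is the axiom for density; its first-order frame correspondent is ∀x ∀y (Rxy → ∃z (Rxz ∧ Rzy)).
G1: fails — Rcd but no z with Rcz and Rzd.
G2: fails — Rw2w0 but no z with Rw2z and Rzw0.
G3: fails — Rca but no z with Rcz and Rza.
G4: ✓.
Valid on: G4.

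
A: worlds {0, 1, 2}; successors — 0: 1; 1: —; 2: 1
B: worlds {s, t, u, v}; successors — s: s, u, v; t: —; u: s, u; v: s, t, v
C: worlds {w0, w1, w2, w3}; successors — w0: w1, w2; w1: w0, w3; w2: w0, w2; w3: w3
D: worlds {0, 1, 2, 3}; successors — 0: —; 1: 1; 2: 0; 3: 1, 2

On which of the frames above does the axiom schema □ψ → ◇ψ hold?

The schema corresponds to seriality: ∀x ∃y Rxy.
A: fails — world 1 has no successor.
B: fails — world t has no successor.
C: ✓.
D: fails — world 0 has no successor.
Valid on: C.

C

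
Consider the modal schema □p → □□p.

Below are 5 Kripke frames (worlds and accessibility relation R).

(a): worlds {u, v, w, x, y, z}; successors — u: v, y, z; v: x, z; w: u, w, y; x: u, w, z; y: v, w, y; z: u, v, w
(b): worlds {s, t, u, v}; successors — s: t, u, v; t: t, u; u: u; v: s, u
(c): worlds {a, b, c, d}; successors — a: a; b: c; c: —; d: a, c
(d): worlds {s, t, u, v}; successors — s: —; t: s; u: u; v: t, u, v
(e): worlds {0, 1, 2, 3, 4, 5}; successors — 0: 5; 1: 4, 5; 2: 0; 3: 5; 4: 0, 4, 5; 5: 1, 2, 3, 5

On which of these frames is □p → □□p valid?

This is the axiom for transitivity; its first-order frame correspondent is ∀x ∀y ∀z (Rxy ∧ Ryz → Rxz).
(a): fails — Ruv and Rvx but not Rux.
(b): fails — Rvs and Rsv but not Rvv.
(c): ✓.
(d): fails — Rvt and Rts but not Rvs.
(e): fails — R51 and R14 but not R54.
Valid on: (c).

(c)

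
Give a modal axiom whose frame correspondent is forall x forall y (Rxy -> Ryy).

The condition is shift-reflexivity. The T□ schema □(□s → s) defines it.
Suppose □(□s→s) is valid. Take Rxy and set V(s)={w : Ryw}. Then at y, □s holds; since □(□s→s) at x, □s→s at y, so s at y, i.e. Ryy.

□(□s → s)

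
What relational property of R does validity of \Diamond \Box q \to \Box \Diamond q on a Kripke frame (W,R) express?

convergence

Suppose ◇□q→□◇q is valid. Take Rxy, Rxz and set V(q)={w : Ryw}. Then □q at y so ◇□q at x, so □◇q at x, so ◇q at z, giving w with Rzw and Ryw.
Conversely, on a frame with convergence the schema holds at every world under every valuation.
So the correspondent is convergence.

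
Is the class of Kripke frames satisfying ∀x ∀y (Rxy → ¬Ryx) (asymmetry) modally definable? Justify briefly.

If a class were modally definable it would be closed under surjective bounded morphisms (Goldblatt–Thomason).
The 3-cycle (worlds w0,w1,w2 with w0→w1→w2→w0) is asymmetric. Mapping every world to a single reflexive point • is a surjective bounded morphism, and the reflexive point is not asymmetric (R•• but asymmetry requires ¬R••).
So no modal formula (or set of formulas) defines exactly the asymmetric frames.

No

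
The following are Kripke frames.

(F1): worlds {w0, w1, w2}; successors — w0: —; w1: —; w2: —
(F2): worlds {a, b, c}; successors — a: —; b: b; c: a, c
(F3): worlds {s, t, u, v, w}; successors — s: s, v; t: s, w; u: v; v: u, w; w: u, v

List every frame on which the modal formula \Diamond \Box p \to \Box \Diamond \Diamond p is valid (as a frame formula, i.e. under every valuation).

(F1)

Frame correspondent (Sahlqvist): \forall x \forall y \forall z ((xRy \wedge xRz) \to \exists w (yRw \wedge z R^2 w)) — i.e. a generalized confluence (Geach) condition.
(F1): ✓.
(F2): fails — cRa, cRa but no w with aRw and aR²w.
(F3): fails — vRu, vRu but no w* with uRw* and uR²w*.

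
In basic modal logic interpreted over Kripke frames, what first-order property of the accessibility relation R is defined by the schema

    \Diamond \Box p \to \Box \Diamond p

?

Convergence

Suppose ◇□p→□◇p is valid. Take Rxy, Rxz and set V(p)={w : Ryw}. Then □p at y so ◇□p at x, so □◇p at x, so ◇p at z, giving w with Rzw and Ryw.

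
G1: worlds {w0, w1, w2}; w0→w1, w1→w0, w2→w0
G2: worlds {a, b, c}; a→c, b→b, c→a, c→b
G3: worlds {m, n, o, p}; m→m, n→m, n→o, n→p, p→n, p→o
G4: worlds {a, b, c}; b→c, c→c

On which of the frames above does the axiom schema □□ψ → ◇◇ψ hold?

G1, G2

Frame correspondent (Sahlqvist): ∀x ∃w (xR²w ∧ xR²w) — i.e. a generalized confluence (Geach) condition.
G1: condition met.
G2: condition met.
G3: fails — at o but no w with oR²w and oR²w.
G4: fails — at a but no w with aR²w and aR²w.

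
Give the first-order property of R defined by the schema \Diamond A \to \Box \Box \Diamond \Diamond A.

\forall x \forall y \forall z ((xRy \wedge x R^2 z) \to \exists w (y = w \wedge z R^2 w))

This is a Sahlqvist (Geach-type) schema ◇^1□^0A → □^2◇^2A.
Minimal-valuation argument: fix x; take any y with xR^1y and any z with xR^2z. Set V(A) to the set of worlds R-reachable from y in exactly 0 steps. Then □^0A holds at y, so the antecedent holds at x; validity forces ◇^2A at z, giving a w with zR^2w and yR^0w.
First-order correspondent: \forall x \forall y \forall z ((xRy \wedge x R^2 z) \to \exists w (y = w \wedge z R^2 w)).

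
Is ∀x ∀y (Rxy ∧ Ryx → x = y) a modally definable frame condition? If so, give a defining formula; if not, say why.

No

If a class were modally definable it would be closed under surjective bounded morphisms (Goldblatt–Thomason).
The 8-cycle (worlds s,t,u,v,w,x,y,z with s→t→u→v→w→x→y→z→s) is antisymmetric. Sending even-indexed worlds to a and odd-indexed worlds to b is a surjective bounded morphism onto the two-world frame with a↔b, which is not antisymmetric.
So no modal formula (or set of formulas) defines exactly the antisymmetric frames.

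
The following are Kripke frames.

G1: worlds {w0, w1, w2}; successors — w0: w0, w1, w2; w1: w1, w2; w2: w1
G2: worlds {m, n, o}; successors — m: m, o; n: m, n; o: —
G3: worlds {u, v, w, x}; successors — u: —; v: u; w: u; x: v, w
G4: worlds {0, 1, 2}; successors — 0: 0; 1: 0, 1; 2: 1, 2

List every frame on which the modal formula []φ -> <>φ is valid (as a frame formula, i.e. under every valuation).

This is the axiom for seriality; its first-order frame correspondent is forall x exists y Rxy.
G1: holds.
G2: fails — world o has no successor.
G3: fails — world u has no successor.
G4: holds.
Valid on: G1, G4.

G1, G4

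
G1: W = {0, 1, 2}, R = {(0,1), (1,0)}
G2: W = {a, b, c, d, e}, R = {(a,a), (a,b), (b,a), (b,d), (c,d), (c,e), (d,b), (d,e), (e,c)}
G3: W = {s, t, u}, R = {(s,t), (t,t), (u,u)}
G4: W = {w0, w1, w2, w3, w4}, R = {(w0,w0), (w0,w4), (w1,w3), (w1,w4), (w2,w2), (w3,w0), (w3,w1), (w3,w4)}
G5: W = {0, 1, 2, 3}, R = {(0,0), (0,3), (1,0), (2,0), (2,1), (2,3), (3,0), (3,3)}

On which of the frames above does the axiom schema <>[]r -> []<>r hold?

G1, G3, G5

Frame correspondent (Sahlqvist): forall x forall y forall z (Rxy & Rxz -> exists w (Ryw & Rzw)) — i.e. convergence.
G1: satisfies the condition.
G2: fails — Rcd and Rce but d and e have no common successor.
G3: satisfies the condition.
G4: fails — Rw0w4 and Rw0w4 but w4 and w4 have no common successor.
G5: satisfies the condition.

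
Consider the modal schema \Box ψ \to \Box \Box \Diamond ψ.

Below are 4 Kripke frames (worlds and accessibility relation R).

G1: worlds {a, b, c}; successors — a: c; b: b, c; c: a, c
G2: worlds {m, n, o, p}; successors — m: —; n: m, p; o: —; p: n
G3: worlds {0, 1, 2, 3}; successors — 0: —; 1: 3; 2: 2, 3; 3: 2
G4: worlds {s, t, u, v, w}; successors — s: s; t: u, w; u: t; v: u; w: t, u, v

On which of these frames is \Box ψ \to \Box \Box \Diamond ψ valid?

The schema corresponds to a generalized confluence (Geach) condition: \forall x \forall z (x R^2 z \to \exists w (xRw \wedge zRw)).
G1: satisfies the condition.
G2: fails — pR²m but no w with pRw and mRw.
G3: satisfies the condition.
G4: fails — tR²u but no w* with tRw* and uRw*.

G1, G3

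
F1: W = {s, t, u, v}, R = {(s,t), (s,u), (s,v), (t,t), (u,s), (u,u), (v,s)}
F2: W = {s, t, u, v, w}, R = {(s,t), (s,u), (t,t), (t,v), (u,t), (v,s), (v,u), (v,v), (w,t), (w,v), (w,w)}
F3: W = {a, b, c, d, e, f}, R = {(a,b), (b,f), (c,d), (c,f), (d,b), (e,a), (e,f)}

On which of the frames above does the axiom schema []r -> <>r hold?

F1, F2

Frame correspondent (Sahlqvist): forall x exists y Rxy — i.e. seriality.
F1: ✓.
F2: ✓.
F3: fails — world f has no successor.
Valid on: F1, F2.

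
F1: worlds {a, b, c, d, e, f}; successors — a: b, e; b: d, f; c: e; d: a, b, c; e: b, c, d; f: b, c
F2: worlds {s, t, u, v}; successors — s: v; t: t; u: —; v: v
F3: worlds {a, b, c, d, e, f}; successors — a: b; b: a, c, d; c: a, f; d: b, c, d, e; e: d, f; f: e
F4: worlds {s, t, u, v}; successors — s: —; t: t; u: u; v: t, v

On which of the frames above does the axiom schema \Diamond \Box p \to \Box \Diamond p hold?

F2, F4

The schema corresponds to convergence: \forall x \forall y \forall z (Rxy \wedge Rxz \to \exists w (Ryw \wedge Rzw)).
F1: fails — Rdc and Rdb but c and b have no common successor.
F2: condition met.
F3: fails — Rbc and Rba but c and a have no common successor.
F4: condition met.
Valid on: F2, F4.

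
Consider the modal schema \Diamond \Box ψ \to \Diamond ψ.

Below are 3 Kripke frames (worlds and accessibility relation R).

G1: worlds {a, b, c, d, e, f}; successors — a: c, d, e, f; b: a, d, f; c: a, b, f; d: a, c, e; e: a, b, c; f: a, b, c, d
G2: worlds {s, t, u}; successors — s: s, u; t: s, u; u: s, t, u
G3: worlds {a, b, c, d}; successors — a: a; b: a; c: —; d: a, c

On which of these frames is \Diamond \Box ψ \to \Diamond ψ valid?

G1, G2

Frame correspondent (Sahlqvist): \forall x \forall y (xRy \to \exists w (yRw \wedge xRw)) — i.e. a generalized confluence (Geach) condition.
G1: holds.
G2: holds.
G3: fails — dRc but no w with cRw and dRw.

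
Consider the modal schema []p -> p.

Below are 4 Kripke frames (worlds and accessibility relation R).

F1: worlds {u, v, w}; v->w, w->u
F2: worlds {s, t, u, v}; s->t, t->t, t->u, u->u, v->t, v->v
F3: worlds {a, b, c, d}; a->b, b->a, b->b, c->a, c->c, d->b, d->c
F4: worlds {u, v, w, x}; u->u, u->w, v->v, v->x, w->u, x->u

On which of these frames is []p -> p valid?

The schema corresponds to reflexivity: forall x Rxx.
F1: fails — world u does not see itself.
F2: fails — world s does not see itself.
F3: fails — world a does not see itself.
F4: fails — world w does not see itself.

none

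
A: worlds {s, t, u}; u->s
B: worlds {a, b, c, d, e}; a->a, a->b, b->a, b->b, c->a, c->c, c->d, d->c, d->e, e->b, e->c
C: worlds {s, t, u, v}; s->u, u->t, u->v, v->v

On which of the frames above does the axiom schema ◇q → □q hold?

Frame correspondent (Sahlqvist): ∀x ∀y ∀z (Rxy ∧ Rxz → y = z) — i.e. partial functionality.
A: satisfies the condition.
B: fails — a sees both a and b.
C: fails — u sees both t and v.

A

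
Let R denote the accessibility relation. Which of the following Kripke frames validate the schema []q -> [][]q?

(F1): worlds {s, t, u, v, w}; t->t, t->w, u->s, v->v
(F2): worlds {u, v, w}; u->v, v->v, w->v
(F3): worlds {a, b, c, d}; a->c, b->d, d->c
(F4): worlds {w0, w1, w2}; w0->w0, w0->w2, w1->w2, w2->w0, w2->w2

This is the axiom for transitivity; its first-order frame correspondent is forall x forall y forall z (Rxy & Ryz -> Rxz).
(F1): ✓.
(F2): ✓.
(F3): fails — Rbd and Rdc but not Rbc.
(F4): fails — Rw1w2 and Rw2w0 but not Rw1w0.

(F1), (F2)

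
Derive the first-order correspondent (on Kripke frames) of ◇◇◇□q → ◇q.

∀x ∀y (xR³y → ∃w (yRw ∧ xRw))

This is a Sahlqvist (Geach-type) schema ◇^3□^1q → □^0◇^1q.
First-order correspondent: ∀x ∀y (xR³y → ∃w (yRw ∧ xRw)).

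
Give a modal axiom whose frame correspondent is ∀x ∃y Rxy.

The condition is seriality. The D schema □ψ → ◇ψ defines it.
Suppose □ψ→◇ψ is valid. At any x set V(ψ)=W. Then □ψ at x, so ◇ψ at x, so x has a successor.

□ψ → ◇ψ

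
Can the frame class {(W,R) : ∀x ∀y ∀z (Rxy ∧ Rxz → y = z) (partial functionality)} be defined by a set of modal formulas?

Definable; ◇p → □p defines it

Yes: it is partial functionality, defined by the CD schema ◇p → □p.
Suppose ◇p→□p is valid. Take Rxy, Rxz and set V(p)={y}. Then ◇p at x, so □p at x, so p at z, i.e. z=y.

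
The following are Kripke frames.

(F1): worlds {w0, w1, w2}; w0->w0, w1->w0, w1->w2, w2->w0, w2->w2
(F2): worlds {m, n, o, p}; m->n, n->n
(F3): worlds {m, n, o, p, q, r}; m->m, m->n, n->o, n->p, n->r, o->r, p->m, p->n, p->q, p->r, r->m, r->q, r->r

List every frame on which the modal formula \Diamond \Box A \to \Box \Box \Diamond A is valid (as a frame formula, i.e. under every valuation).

(F1), (F2)

Frame correspondent (Sahlqvist): \forall x \forall y \forall z ((xRy \wedge x R^2 z) \to \exists w (yRw \wedge zRw)) — i.e. a generalized confluence (Geach) condition.
(F1): holds.
(F2): holds.
(F3): fails — mRm, mR²n but no w with mRw and nRw.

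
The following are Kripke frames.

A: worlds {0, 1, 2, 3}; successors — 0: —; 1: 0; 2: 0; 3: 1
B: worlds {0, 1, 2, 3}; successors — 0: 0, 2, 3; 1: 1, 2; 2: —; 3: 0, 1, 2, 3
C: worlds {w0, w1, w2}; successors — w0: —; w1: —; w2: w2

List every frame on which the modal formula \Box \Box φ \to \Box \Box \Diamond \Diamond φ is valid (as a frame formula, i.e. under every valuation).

C

The schema corresponds to a generalized confluence (Geach) condition: \forall x \forall z (x R^2 z \to \exists w (x R^2 w \wedge z R^2 w)).
A: fails — 3R²0 but no w with 3R²w and 0R²w.
B: fails — 0R²2 but no w with 0R²w and 2R²w.
C: satisfies the condition.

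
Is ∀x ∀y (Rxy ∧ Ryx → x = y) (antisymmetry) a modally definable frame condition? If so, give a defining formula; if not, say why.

No — not modally definable

Any modally definable frame class is closed under surjective bounded morphisms.
The 8-cycle (worlds s,t,u,v,w,x,y,z with s→t→u→v→w→x→y→z→s) is antisymmetric. Sending even-indexed worlds to • and odd-indexed worlds to ∘ is a surjective bounded morphism onto the two-world frame with •↔∘, which is not antisymmetric.
Hence antisymmetry is not modally definable.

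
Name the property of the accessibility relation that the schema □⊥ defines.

emptiness of R

□⊥ is valid iff no world has any successor (otherwise □⊥ fails at any world with one).
Conversely, any frame satisfying ∀x ∀y ¬Rxy validates the schema.
Frame condition: ∀x ∀y ¬Rxy.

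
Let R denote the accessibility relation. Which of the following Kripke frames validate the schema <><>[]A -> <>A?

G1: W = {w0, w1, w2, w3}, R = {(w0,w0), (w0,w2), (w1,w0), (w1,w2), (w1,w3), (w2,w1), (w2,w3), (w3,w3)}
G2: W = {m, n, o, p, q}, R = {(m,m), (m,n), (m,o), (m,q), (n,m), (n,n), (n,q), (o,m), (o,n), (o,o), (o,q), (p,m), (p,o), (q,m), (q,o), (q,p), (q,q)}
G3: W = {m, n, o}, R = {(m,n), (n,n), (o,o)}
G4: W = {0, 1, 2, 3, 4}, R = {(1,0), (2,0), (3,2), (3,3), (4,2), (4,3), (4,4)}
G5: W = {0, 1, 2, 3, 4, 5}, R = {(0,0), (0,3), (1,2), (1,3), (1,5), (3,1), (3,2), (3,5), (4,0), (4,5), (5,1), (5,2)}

G2, G3

This is the axiom for a generalized confluence (Geach) condition; its first-order frame correspondent is forall x forall y (x R^2 y -> exists w (yRw & xRw)).
G1: fails — w0R²w2 but no w with w2Rw and w0Rw.
G2: condition met.
G3: condition met.
G4: fails — 3R²0 but no w with 0Rw and 3Rw.
G5: fails — 0R²2 but no w with 2Rw and 0Rw.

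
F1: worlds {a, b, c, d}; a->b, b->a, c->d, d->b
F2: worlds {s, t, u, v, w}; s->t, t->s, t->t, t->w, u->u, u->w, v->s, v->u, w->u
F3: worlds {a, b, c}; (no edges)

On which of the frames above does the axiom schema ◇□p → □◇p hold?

This is the axiom for convergence; its first-order frame correspondent is ∀x ∀y ∀z (Rxy ∧ Rxz → ∃w (Ryw ∧ Rzw)).
F1: condition met.
F2: fails — Rts and Rtw but s and w have no common successor.
F3: condition met.
Valid on: F1, F3.

F1, F3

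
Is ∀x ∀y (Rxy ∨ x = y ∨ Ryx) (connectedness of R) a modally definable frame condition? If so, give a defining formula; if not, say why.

Any modally definable frame class is closed under disjoint unions.
Take 3 disjoint single-world reflexive frames: each is trivially connected, but their disjoint union has 3 worlds with no edge between distinct components, so it is not connected.
So no modal formula (or set of formulas) defines exactly the connected frames.

No — not modally definable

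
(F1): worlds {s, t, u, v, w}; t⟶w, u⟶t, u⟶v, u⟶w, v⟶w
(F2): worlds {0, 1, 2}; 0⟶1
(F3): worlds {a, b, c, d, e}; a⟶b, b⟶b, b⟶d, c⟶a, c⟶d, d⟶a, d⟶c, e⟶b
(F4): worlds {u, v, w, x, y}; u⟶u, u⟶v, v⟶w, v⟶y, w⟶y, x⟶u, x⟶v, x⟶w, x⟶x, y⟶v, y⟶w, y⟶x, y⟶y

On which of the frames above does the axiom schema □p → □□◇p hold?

The schema corresponds to a generalized confluence (Geach) condition: ∀x ∀z (xR²z → ∃w (xRw ∧ zRw)).
(F1): fails — uR²w but no w* with uRw* and wRw*.
(F2): holds.
(F3): fails — aR²d but no w with aRw and dRw.
(F4): fails — uR²v but no t with uRt and vRt.
Valid on: (F2).

(F2)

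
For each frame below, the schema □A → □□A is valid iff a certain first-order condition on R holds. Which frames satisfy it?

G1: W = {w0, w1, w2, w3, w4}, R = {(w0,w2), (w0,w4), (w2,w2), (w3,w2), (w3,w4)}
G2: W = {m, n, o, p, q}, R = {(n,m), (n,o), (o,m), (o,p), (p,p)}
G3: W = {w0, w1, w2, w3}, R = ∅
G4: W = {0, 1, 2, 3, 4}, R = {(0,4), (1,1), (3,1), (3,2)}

Frame correspondent (Sahlqvist): ∀x ∀y ∀z (Rxy ∧ Ryz → Rxz) — i.e. transitivity.
G1: satisfies the condition.
G2: fails — Rno and Rop but not Rnp.
G3: satisfies the condition.
G4: satisfies the condition.
Valid on: G1, G3, G4.

G1, G3, G4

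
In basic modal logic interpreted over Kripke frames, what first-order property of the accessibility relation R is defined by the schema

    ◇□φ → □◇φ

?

Suppose ◇□φ→□◇φ is valid. Take Rxy, Rxz and set V(φ)={w : Ryw}. Then □φ at y so ◇□φ at x, so □◇φ at x, so ◇φ at z, giving w with Rzw and Ryw.

convergence: ∀x ∀y ∀z (Rxy ∧ Rxz → ∃w (Ryw ∧ Rzw))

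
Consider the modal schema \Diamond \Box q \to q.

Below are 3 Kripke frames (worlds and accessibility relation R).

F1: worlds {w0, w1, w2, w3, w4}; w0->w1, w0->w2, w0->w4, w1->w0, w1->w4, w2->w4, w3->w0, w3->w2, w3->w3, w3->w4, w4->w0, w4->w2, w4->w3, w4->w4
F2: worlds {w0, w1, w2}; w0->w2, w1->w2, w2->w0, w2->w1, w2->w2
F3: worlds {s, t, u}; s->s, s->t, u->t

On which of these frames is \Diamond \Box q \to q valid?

The schema corresponds to symmetry: \forall x \forall y (Rxy \to Ryx).
F1: fails — Rw3w2 but not Rw2w3.
F2: satisfies the condition.
F3: fails — Rut but not Rtu.

F2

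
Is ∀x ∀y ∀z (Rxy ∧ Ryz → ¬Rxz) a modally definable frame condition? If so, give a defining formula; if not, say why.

Modal frame validity is preserved under surjective bounded morphisms.
The 3-cycle (worlds a,b,c with a→b→c→a) is intransitive. Mapping every world to a single reflexive point • is a surjective bounded morphism; the reflexive point is not intransitive (R••∧R•• but R••).
So no modal formula (or set of formulas) defines exactly the intransitive frames.

Not definable by any modal formula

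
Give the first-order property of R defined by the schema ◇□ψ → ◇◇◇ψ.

This is a Sahlqvist (Geach-type) schema ◇^1□^1ψ → □^0◇^3ψ.
First-order correspondent: ∀x ∀y (xRy → ∃w (yRw ∧ xR³w)).

∀x ∀y (xRy → ∃w (yRw ∧ xR³w))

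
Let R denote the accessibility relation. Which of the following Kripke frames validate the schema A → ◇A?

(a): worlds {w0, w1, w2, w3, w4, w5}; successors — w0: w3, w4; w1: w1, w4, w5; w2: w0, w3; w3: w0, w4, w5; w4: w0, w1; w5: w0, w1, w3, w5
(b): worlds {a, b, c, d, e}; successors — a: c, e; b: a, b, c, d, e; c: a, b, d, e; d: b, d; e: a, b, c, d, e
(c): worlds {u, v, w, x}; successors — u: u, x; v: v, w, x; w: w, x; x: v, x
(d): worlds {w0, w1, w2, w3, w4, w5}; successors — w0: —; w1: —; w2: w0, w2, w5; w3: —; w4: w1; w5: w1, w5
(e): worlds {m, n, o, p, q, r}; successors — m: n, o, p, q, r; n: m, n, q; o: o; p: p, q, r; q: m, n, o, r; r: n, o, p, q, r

The schema corresponds to reflexivity: ∀x Rxx.
(a): fails — world w0 does not see itself.
(b): fails — world a does not see itself.
(c): satisfies the condition.
(d): fails — world w0 does not see itself.
(e): fails — world m does not see itself.
Valid on: (c).

(c)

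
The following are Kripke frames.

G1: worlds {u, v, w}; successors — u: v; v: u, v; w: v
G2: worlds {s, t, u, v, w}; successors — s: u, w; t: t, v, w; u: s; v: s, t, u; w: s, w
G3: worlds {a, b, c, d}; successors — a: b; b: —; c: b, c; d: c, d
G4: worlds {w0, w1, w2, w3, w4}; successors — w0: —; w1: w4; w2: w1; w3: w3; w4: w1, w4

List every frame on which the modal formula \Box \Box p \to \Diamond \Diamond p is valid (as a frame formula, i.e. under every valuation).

G1, G2

The schema corresponds to a generalized confluence (Geach) condition: \forall x \exists w (x R^2 w \wedge x R^2 w).
G1: satisfies the condition.
G2: satisfies the condition.
G3: fails — at a but no w with aR²w and aR²w.
G4: fails — at w0 but no w with w0R²w and w0R²w.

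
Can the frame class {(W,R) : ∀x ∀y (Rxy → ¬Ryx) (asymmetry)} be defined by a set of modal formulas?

Any modally definable frame class is closed under surjective bounded morphisms.
The 5-cycle (worlds s,t,u,v,w with s→t→u→v→w→s) is asymmetric. Mapping every world to a single reflexive point • is a surjective bounded morphism, and the reflexive point is not asymmetric (R•• but asymmetry requires ¬R••).
So no modal formula (or set of formulas) defines exactly the asymmetric frames.

Not definable by any modal formula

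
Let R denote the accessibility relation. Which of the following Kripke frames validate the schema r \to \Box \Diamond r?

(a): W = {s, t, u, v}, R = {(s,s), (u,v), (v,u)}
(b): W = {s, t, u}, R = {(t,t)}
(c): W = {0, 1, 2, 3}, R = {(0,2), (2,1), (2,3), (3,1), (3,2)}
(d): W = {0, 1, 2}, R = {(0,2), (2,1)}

Frame correspondent (Sahlqvist): \forall x \forall y (Rxy \to Ryx) — i.e. symmetry.
(a): ✓.
(b): ✓.
(c): fails — R31 but not R13.
(d): fails — R21 but not R12.

(a), (b)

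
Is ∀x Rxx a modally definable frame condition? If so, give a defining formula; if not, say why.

Yes — defined by □p → p

Yes: it is reflexivity, defined by the T schema □p → p.
Suppose □p→p is valid. At any x set V(p)={w : Rxw}. Then □p holds at x, so p holds at x, i.e. Rxx.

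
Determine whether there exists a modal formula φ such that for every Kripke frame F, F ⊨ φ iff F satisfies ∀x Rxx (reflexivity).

Yes — defined by □p → p

This is a Sahlqvist condition; the T axiom □p → p defines it.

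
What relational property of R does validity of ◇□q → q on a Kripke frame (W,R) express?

This schema is equivalent to the B axiom q → □◇q.
Its frame correspondent is symmetry — ∀x ∀y (Rxy → Ryx).

Symmetry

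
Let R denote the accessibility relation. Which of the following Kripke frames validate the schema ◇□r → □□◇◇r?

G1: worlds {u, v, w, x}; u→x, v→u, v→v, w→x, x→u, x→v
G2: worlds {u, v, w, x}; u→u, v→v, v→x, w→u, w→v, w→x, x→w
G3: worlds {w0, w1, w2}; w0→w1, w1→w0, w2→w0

G3

This is the axiom for a generalized confluence (Geach) condition; its first-order frame correspondent is ∀x ∀y ∀z ((xRy ∧ xR²z) → ∃w (yRw ∧ zR²w)).
G1: fails — vRu, vR²u but no t with uRt and uR²t.
G2: fails — vRx, vR²x but no t with xRt and xR²t.
G3: satisfies the condition.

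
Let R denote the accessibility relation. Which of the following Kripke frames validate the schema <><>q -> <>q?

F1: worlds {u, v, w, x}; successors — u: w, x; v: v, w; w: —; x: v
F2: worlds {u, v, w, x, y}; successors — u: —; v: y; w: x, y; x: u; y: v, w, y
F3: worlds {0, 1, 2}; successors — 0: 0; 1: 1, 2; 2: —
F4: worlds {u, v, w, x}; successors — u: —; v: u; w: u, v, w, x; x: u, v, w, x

Frame correspondent (Sahlqvist): forall x forall y forall z (Rxy & Ryz -> Rxz) — i.e. transitivity.
F1: fails — Rux and Rxv but not Ruv.
F2: fails — Rwx and Rxu but not Rwu.
F3: ✓.
F4: ✓.
Valid on: F3, F4.

F3, F4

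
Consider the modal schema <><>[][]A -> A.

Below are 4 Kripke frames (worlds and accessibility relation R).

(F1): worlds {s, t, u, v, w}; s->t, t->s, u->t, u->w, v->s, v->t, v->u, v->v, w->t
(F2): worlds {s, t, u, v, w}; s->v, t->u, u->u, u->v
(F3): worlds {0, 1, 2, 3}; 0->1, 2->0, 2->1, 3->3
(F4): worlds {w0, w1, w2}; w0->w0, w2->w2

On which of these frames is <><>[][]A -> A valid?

Frame correspondent (Sahlqvist): forall x forall y (x R^2 y -> exists w (y R^2 w & x = w)) — i.e. a generalized confluence (Geach) condition.
(F1): fails — uR²s but no w* with sR²w* and u=w*.
(F2): fails — tR²u but no w* with uR²w* and t=w*.
(F3): fails — 2R²1 but no w with 1R²w and 2=w.
(F4): holds.

(F4)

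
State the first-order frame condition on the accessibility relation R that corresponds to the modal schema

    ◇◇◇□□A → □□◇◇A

This is a Sahlqvist (Geach-type) schema ◇^3□^2A → □^2◇^2A.
Minimal-valuation argument: fix x; take any y with xR^3y and any z with xR^2z. Set V(A) to the set of worlds R-reachable from y in exactly 2 steps. Then □^2A holds at y, so the antecedent holds at x; validity forces ◇^2A at z, giving a w with zR^2w and yR^2w.
First-order correspondent: ∀x ∀y ∀z ((xR³y ∧ xR²z) → ∃w (yR²w ∧ zR²w)).

∀x ∀y ∀z ((xR³y ∧ xR²z) → ∃w (yR²w ∧ zR²w))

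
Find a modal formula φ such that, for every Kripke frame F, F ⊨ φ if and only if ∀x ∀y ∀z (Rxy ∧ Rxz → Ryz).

This is the Euclidean property; the standard corresponding axiom is 5: ◇q → □◇q.
Suppose ◇q→□◇q is valid. Take Rxy, Rxz and set V(q)={y}. Then ◇q at x, so □◇q at x, so ◇q at z, so some w with Rzw has q; w=y, i.e. Rzy. By symmetry of the argument, Ryz.

◇q → □◇q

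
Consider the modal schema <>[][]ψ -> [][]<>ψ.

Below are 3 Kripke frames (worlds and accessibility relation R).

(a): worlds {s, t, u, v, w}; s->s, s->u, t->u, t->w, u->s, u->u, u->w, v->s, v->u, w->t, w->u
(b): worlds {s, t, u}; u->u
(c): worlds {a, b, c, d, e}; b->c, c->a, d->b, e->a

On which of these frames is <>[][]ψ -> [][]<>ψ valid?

The schema corresponds to a generalized confluence (Geach) condition: forall x forall y forall z ((xRy & x R^2 z) -> exists w (y R^2 w & zRw)).
(a): holds.
(b): holds.
(c): fails — bRc, bR²a but no w with cR²w and aRw.
Valid on: (a), (b).

(a), (b)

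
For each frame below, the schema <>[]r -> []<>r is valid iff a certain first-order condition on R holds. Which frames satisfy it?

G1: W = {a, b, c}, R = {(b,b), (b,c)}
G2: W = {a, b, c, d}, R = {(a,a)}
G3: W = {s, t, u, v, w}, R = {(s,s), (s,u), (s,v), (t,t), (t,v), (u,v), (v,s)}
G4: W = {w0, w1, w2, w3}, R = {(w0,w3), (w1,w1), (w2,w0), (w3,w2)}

This is the axiom for convergence; its first-order frame correspondent is forall x forall y forall z (Rxy & Rxz -> exists w (Ryw & Rzw)).
G1: fails — Rbc and Rbc but c and c have no common successor.
G2: ✓.
G3: fails — Rsv and Rsu but v and u have no common successor.
G4: ✓.

G2, G4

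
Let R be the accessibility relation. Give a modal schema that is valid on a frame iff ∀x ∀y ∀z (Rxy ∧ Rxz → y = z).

◇q → □q

A defining formula is ◇q → □q (the CD axiom).
Suppose ◇q→□q is valid. Take Rxy, Rxz and set V(q)={y}. Then ◇q at x, so □q at x, so q at z, i.e. z=y.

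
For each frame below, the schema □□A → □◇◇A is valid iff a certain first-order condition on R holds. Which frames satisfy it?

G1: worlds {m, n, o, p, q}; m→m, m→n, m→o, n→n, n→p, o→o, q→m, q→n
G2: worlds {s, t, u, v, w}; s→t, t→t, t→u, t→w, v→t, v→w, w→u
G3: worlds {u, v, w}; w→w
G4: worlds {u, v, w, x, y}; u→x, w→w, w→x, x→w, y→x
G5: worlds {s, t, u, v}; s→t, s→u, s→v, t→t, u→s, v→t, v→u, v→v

G3, G4, G5

Frame correspondent (Sahlqvist): ∀x ∀z (xRz → ∃w (xR²w ∧ zR²w)) — i.e. a generalized confluence (Geach) condition.
G1: fails — nRp but no w with nR²w and pR²w.
G2: fails — tRu but no w* with tR²w* and uR²w*.
G3: satisfies the condition.
G4: satisfies the condition.
G5: satisfies the condition.
Valid on: G3, G4, G5.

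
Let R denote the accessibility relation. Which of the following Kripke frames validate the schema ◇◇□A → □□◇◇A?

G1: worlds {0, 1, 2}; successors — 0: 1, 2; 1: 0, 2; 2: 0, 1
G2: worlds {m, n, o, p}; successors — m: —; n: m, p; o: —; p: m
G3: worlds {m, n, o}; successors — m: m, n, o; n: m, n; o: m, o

G1, G3

This is the axiom for a generalized confluence (Geach) condition; its first-order frame correspondent is ∀x ∀y ∀z ((xR²y ∧ xR²z) → ∃w (yRw ∧ zR²w)).
G1: holds.
G2: fails — nR²m, nR²m but no w with mRw and mR²w.
G3: holds.
Valid on: G1, G3.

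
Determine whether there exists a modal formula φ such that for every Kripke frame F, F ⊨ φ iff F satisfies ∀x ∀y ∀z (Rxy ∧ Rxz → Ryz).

Definable; ◇q → □◇q defines it

This is a Sahlqvist condition; the 5 axiom ◇q → □◇q defines it.
Suppose ◇q→□◇q is valid. Take Rxy, Rxz and set V(q)={y}. Then ◇q at x, so □◇q at x, so ◇q at z, so some w with Rzw has q; w=y, i.e. Rzy. By symmetry of the argument, Ryz.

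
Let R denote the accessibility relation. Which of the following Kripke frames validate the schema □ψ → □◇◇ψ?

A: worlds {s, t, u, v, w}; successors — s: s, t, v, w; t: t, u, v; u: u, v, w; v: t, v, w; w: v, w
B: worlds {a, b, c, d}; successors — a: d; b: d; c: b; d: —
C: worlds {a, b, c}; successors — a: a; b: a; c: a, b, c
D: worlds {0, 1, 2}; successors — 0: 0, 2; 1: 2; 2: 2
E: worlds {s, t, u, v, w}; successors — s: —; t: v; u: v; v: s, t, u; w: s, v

A, C, D

Frame correspondent (Sahlqvist): ∀x ∀z (xRz → ∃w (xRw ∧ zR²w)) — i.e. a generalized confluence (Geach) condition.
A: satisfies the condition.
B: fails — aRd but no w with aRw and dR²w.
C: satisfies the condition.
D: satisfies the condition.
E: fails — vRs but no w* with vRw* and sR²w*.
Valid on: A, C, D.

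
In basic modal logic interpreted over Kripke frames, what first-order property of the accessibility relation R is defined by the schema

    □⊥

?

□⊥ is valid iff no world has any successor (otherwise □⊥ fails at any world with one).
The converse is a direct semantic check.
So the correspondent is emptiness of R.

emptiness of R: ∀x ∀y ¬Rxy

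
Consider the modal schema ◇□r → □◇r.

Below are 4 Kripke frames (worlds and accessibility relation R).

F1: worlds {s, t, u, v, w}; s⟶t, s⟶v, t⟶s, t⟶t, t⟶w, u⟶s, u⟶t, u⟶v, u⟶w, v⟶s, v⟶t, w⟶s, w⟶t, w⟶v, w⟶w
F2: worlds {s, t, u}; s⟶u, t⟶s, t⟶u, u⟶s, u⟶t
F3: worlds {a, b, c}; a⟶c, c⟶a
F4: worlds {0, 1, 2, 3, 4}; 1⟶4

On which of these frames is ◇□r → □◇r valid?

F1, F3

This is the axiom for convergence; its first-order frame correspondent is ∀x ∀y ∀z (Rxy ∧ Rxz → ∃w (Ryw ∧ Rzw)).
F1: satisfies the condition.
F2: fails — Rts and Rtu but s and u have no common successor.
F3: satisfies the condition.
F4: fails — R14 and R14 but 4 and 4 have no common successor.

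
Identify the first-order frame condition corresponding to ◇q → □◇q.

the Euclidean property

This is the 5 axiom.
It corresponds to the Euclidean property: ∀x ∀y ∀z (Rxy ∧ Rxz → Ryz).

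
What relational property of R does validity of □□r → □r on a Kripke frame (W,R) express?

density: ∀x ∀y (Rxy → ∃z (Rxz ∧ Rzy))

Suppose □□r→□r is valid. Take Rxy and set V(r)={w : xR²w}. Then □□r at x, so □r at x, so r at y, i.e. ∃z(Rxz∧Rzy).
Conversely, on a frame with density the schema holds at every world under every valuation.
So the correspondent is density.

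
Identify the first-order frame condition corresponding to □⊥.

emptiness of R: ∀x ∀y ¬Rxy

□⊥ is valid iff no world has any successor (otherwise □⊥ fails at any world with one).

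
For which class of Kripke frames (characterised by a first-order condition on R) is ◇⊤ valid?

This schema is equivalent to the D axiom □q → ◇q.
Its frame correspondent is seriality — ∀x ∃y Rxy.

Seriality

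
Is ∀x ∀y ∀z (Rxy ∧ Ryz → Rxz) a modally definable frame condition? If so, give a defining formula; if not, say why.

Yes — defined by □r → □□r

The condition is transitivity. A defining modal formula is □r → □□r.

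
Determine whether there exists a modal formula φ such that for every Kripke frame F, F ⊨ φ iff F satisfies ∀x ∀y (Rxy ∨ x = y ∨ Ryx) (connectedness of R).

No — not modally definable

Any modally definable frame class is closed under disjoint unions.
Take 3 disjoint single-world reflexive frames: each is trivially connected, but their disjoint union has 3 worlds with no edge between distinct components, so it is not connected.
So no modal formula (or set of formulas) defines exactly the connected frames.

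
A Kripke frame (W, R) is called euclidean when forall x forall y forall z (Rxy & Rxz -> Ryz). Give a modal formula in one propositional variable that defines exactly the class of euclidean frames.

◇ψ → □◇ψ

The condition is the Euclidean property. The 5 schema ◇ψ → □◇ψ defines it.
Suppose ◇ψ→□◇ψ is valid. Take Rxy, Rxz and set V(ψ)={y}. Then ◇ψ at x, so □◇ψ at x, so ◇ψ at z, so some w with Rzw has ψ; w=y, i.e. Rzy. By symmetry of the argument, Ryz.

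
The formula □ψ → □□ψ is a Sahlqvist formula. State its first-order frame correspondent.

Suppose □ψ→□□ψ is valid. Take Rxy, Ryz and set V(ψ)={w : Rxw}. Then □ψ at x, so □□ψ at x, so □ψ at y, so ψ at z, i.e. Rxz.
Conversely, on a frame with transitivity the schema holds at every world under every valuation.
So the correspondent is transitivity.

transitivity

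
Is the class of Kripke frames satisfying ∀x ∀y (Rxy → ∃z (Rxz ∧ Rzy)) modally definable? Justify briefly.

Definable; □□r → □r defines it

Yes: it is density, defined by the C4 schema □□r → □r.
Suppose □□r→□r is valid. Take Rxy and set V(r)={w : xR²w}. Then □□r at x, so □r at x, so r at y, i.e. ∃z(Rxz∧Rzy).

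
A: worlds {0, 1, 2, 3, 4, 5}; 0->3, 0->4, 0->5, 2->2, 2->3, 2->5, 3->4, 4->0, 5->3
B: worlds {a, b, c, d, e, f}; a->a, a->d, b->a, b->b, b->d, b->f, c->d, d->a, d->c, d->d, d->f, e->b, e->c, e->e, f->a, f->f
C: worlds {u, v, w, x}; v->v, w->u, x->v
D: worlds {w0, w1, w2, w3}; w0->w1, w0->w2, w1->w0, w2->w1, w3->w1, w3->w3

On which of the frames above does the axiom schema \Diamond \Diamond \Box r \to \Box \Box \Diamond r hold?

C

The schema corresponds to a generalized confluence (Geach) condition: \forall x \forall y \forall z ((x R^2 y \wedge x R^2 z) \to \exists w (yRw \wedge zRw)).
A: fails — 0R²0, 0R²4 but no w with 0Rw and 4Rw.
B: fails — aR²c, aR²f but no w with cRw and fRw.
C: ✓.
D: fails — w0R²w0, w0R²w1 but no w with w0Rw and w1Rw.
Valid on: C.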